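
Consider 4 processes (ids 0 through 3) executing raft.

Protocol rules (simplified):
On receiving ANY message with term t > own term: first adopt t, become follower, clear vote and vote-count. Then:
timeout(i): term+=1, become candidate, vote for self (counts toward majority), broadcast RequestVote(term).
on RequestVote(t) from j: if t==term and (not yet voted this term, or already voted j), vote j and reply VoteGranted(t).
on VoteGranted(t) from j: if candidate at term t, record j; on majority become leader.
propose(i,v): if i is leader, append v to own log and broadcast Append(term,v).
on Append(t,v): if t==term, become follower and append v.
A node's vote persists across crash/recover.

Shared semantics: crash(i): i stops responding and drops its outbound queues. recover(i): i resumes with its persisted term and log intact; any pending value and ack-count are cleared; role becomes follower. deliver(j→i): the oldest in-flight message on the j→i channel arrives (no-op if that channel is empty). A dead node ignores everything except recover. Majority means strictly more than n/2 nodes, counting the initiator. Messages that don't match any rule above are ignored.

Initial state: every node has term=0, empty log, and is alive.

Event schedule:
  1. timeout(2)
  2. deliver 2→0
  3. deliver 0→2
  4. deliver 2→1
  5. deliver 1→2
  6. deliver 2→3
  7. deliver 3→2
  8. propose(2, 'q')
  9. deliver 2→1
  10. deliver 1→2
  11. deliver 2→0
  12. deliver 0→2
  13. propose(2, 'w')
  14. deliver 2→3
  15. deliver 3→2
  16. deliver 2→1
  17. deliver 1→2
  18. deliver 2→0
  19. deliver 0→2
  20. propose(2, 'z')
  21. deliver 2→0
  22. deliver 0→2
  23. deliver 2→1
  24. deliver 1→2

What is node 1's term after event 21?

[1] timeout(2) → N2(cand t1 [-])
[2] deliver 2→0 → N0(foll t1 [-])
[3] deliver 0→2 → ∅
[4] deliver 2→1 → N1(foll t1 [-])
[5] deliver 1→2 → N2(lead t1 [-])
[6] deliver 2→3 → N3(foll t1 [-])
[7] deliver 3→2 → ∅
[8] propose(2,'q') → N2(lead t1 [q])
[9] deliver 2→1 → N1(foll t1 [q])
[10] deliver 1→2 → ∅
[11] deliver 2→0 → N0(foll t1 [q])
[12] deliver 0→2 → ∅
[13] propose(2,'w') → N2(lead t1 [q,w])
[14] deliver 2→3 → N3(foll t1 [q])
[15] deliver 3→2 → ∅
[16] deliver 2→1 → N1(foll t1 [q,w])
[17] deliver 1→2 → ∅
[18] deliver 2→0 → N0(foll t1 [q,w])
[19] deliver 0→2 → ∅
[20] propose(2,'z') → N2(lead t1 [q,w,z])
[21] deliver 2→0 → N0(foll t1 [q,w,z])

1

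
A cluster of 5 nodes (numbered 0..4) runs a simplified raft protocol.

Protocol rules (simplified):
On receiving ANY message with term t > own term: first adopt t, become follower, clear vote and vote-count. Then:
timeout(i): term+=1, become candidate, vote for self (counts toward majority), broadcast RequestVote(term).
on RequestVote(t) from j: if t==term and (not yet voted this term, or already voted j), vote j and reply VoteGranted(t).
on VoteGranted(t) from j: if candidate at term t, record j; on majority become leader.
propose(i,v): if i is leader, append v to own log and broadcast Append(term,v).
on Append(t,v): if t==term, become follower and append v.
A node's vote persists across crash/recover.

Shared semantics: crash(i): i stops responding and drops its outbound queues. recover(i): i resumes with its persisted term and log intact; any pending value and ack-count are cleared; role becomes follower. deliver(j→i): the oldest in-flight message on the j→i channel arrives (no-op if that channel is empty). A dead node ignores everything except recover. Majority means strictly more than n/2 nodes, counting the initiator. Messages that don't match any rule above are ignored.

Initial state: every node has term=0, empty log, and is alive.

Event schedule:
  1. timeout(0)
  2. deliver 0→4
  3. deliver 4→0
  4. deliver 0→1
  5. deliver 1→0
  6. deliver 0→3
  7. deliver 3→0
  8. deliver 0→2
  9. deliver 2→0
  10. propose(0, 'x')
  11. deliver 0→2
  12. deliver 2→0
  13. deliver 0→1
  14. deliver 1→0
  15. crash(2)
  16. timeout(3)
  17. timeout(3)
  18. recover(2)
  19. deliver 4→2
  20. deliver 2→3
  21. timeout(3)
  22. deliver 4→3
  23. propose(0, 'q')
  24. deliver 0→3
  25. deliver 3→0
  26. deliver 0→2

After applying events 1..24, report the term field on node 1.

after 1 — timeout(0): n0:cand/t1/[-]
after 2 — deliver 0→4: n4:foll/t1/[-]
after 3 — deliver 4→0: ·
after 4 — deliver 0→1: n1:foll/t1/[-]
after 5 — deliver 1→0: n0:lead/t1/[-]
after 6 — deliver 0→3: n3:foll/t1/[-]
after 7 — deliver 3→0: ·
after 8 — deliver 0→2: n2:foll/t1/[-]
after 9 — deliver 2→0: ·
after 10 — propose(0,'x'): n0:lead/t1/[x]
after 11 — deliver 0→2: n2:foll/t1/[x]
after 12 — deliver 2→0: ·
after 13 — deliver 0→1: n1:foll/t1/[x]
after 14 — deliver 1→0: ·
after 15 — crash(2): n2:✗foll/t1/[x]
after 16 — timeout(3): n3:cand/t2/[-]
after 17 — timeout(3): n3:cand/t3/[-]
after 18 — recover(2): n2:foll/t1/[x]
after 19 — deliver 4→2: ·
after 20 — deliver 2→3: ·
after 21 — timeout(3): n3:cand/t4/[-]
after 22 — deliver 4→3: ·
after 23 — propose(0,'q'): n0:lead/t1/[x,q]
after 24 — deliver 0→3: ·

1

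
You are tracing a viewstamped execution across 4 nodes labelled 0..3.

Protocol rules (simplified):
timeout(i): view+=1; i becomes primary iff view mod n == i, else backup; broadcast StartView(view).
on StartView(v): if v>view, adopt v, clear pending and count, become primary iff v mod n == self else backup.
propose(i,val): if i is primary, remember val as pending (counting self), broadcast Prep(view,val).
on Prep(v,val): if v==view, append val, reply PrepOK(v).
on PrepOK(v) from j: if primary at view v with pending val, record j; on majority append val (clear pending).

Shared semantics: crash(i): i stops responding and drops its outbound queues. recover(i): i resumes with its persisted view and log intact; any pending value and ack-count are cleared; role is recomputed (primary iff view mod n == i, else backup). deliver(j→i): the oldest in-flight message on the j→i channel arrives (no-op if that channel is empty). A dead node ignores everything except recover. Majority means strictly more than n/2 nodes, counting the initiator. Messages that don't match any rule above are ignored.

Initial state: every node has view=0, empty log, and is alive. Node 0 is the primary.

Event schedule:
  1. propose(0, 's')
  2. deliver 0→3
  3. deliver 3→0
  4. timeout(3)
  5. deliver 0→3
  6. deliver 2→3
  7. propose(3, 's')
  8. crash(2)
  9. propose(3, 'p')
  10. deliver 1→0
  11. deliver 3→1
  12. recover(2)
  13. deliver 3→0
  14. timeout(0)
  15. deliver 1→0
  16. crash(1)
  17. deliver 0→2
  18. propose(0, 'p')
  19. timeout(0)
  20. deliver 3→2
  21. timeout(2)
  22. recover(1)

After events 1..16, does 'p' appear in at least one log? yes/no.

after 1 — propose(0,'s'): ·
after 2 — deliver 0→3: n3:back/v0/[s]
after 3 — deliver 3→0: ·
after 4 — timeout(3): n3:back/v1/[s]
after 5 — deliver 0→3: ·
after 6 — deliver 2→3: ·
after 7 — propose(3,'s'): ·
after 8 — crash(2): n2:✗back/v0/[-]
after 9 — propose(3,'p'): ·
after 10 — deliver 1→0: ·
after 11 — deliver 3→1: n1:prim/v1/[-]
after 12 — recover(2): n2:back/v0/[-]
after 13 — deliver 3→0: n0:back/v1/[-]
after 14 — timeout(0): n0:back/v2/[-]
after 15 — deliver 1→0: ·
after 16 — crash(1): n1:✗prim/v1/[-]

no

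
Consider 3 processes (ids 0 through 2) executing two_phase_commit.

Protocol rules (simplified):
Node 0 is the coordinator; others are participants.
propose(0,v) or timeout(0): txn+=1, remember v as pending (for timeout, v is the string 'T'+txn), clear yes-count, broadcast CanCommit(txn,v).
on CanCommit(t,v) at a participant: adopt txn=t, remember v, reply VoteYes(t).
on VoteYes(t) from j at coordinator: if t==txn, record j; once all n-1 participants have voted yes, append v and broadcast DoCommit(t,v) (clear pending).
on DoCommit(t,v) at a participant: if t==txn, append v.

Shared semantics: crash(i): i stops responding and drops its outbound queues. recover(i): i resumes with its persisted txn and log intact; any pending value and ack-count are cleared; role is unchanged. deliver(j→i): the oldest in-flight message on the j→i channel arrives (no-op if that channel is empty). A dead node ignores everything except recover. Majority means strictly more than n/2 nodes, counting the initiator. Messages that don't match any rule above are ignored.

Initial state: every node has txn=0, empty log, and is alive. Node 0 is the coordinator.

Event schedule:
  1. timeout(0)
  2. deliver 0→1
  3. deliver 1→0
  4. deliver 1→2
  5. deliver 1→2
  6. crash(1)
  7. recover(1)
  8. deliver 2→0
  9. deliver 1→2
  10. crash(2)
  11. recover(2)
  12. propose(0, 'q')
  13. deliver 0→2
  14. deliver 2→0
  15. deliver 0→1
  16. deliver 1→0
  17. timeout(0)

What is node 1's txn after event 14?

1

1. timeout(0):  <0:coor t1 ->
2. deliver 0→1:  <1:part t1 ->
3. deliver 1→0:  nop
4. deliver 1→2:  nop
5. deliver 1→2:  nop
6. crash(1):  <1:✗part t1 ->
7. recover(1):  <1:part t1 ->
8. deliver 2→0:  nop
9. deliver 1→2:  nop
10. crash(2):  <2:✗part t0 ->
11. recover(2):  <2:part t0 ->
12. propose(0,'q'):  <0:coor t2 ->
13. deliver 0→2:  <2:part t1 ->
14. deliver 2→0:  nop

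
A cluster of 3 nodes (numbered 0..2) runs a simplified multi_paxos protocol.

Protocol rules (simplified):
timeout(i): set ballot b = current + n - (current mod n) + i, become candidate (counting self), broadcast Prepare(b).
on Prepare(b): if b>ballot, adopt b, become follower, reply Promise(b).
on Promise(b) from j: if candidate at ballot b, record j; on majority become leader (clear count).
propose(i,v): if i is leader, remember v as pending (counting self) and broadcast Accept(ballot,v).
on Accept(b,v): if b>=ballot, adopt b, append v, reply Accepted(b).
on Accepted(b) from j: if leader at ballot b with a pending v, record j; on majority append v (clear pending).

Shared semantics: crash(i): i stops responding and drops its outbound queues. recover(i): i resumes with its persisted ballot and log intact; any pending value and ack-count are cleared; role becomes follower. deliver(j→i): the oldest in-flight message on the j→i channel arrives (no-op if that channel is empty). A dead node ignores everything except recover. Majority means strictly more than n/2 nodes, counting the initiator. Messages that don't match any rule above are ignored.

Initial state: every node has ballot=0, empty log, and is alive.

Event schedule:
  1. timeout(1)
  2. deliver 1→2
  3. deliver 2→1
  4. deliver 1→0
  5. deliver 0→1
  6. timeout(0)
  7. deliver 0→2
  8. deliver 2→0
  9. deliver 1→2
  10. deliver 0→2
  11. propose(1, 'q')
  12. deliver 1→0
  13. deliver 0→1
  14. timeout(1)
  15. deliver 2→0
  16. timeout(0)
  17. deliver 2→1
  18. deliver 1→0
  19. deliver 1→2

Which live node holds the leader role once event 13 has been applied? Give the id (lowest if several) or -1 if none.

0

e1 timeout(1): 1[cand,b=4,-]
e2 deliver 1→2: 2[foll,b=4,-]
e3 deliver 2→1: 1[lead,b=4,-]
e4 deliver 1→0: 0[foll,b=4,-]
e5 deliver 0→1: ·
e6 timeout(0): 0[cand,b=6,-]
e7 deliver 0→2: 2[foll,b=6,-]
e8 deliver 2→0: 0[lead,b=6,-]
e9 deliver 1→2: ·
e10 deliver 0→2: ·
e11 propose(1,'q'): ·
e12 deliver 1→0: ·
e13 deliver 0→1: 1[foll,b=6,-]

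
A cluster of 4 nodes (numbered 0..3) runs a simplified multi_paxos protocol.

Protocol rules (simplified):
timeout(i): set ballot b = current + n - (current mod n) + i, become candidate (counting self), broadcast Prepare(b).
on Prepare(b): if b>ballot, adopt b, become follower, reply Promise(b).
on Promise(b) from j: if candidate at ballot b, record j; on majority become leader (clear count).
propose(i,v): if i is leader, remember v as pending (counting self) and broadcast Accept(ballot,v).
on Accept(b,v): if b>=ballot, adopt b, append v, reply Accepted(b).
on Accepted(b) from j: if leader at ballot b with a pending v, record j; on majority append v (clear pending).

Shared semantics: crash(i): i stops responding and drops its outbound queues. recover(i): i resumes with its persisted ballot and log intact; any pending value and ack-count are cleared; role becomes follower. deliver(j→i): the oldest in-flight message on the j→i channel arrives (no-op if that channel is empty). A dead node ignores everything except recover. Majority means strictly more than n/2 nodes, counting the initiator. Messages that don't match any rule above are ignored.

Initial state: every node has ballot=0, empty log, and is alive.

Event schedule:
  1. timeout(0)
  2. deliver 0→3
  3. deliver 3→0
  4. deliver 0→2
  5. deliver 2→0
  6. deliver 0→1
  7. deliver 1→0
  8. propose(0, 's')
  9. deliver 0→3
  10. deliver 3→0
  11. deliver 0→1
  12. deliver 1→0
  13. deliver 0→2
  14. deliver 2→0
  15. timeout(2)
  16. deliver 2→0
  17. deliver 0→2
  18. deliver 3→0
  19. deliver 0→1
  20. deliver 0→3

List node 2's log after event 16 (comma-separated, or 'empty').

s

[1] timeout(0) → N0(cand b4 [-])
[2] deliver 0→3 → N3(foll b4 [-])
[3] deliver 3→0 → ∅
[4] deliver 0→2 → N2(foll b4 [-])
[5] deliver 2→0 → N0(lead b4 [-])
[6] deliver 0→1 → N1(foll b4 [-])
[7] deliver 1→0 → ∅
[8] propose(0,'s') → ∅
[9] deliver 0→3 → N3(foll b4 [s])
[10] deliver 3→0 → ∅
[11] deliver 0→1 → N1(foll b4 [s])
[12] deliver 1→0 → N0(lead b4 [s])
[13] deliver 0→2 → N2(foll b4 [s])
[14] deliver 2→0 → ∅
[15] timeout(2) → N2(cand b10 [s])
[16] deliver 2→0 → N0(foll b10 [s])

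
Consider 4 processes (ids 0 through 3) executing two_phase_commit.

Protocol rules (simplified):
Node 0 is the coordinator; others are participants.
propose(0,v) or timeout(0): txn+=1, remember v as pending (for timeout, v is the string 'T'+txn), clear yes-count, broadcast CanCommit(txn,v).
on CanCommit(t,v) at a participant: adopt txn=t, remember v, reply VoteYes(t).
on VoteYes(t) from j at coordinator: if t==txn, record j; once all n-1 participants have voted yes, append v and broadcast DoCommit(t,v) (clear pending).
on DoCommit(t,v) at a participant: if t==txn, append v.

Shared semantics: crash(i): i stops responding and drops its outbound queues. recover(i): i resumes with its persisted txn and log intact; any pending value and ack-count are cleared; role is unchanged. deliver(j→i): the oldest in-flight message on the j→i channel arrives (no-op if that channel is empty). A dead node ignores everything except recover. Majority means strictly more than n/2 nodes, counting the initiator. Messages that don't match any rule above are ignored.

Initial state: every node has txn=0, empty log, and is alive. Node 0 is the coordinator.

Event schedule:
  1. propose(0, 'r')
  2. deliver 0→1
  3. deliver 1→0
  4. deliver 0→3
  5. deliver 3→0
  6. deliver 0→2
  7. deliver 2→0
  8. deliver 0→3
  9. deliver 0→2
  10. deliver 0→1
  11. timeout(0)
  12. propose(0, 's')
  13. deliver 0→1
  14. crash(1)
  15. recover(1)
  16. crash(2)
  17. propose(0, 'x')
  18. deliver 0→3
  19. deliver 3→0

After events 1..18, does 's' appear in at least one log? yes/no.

after 1 — propose(0,'r'): n0:coor/t1/[-]
after 2 — deliver 0→1: n1:part/t1/[-]
after 3 — deliver 1→0: ·
after 4 — deliver 0→3: n3:part/t1/[-]
after 5 — deliver 3→0: ·
after 6 — deliver 0→2: n2:part/t1/[-]
after 7 — deliver 2→0: n0:coor/t1/[r]
after 8 — deliver 0→3: n3:part/t1/[r]
after 9 — deliver 0→2: n2:part/t1/[r]
after 10 — deliver 0→1: n1:part/t1/[r]
after 11 — timeout(0): n0:coor/t2/[r]
after 12 — propose(0,'s'): n0:coor/t3/[r]
after 13 — deliver 0→1: n1:part/t2/[r]
after 14 — crash(1): n1:✗part/t2/[r]
after 15 — recover(1): n1:part/t2/[r]
after 16 — crash(2): n2:✗part/t1/[r]
after 17 — propose(0,'x'): n0:coor/t4/[r]
after 18 — deliver 0→3: n3:part/t2/[r]

no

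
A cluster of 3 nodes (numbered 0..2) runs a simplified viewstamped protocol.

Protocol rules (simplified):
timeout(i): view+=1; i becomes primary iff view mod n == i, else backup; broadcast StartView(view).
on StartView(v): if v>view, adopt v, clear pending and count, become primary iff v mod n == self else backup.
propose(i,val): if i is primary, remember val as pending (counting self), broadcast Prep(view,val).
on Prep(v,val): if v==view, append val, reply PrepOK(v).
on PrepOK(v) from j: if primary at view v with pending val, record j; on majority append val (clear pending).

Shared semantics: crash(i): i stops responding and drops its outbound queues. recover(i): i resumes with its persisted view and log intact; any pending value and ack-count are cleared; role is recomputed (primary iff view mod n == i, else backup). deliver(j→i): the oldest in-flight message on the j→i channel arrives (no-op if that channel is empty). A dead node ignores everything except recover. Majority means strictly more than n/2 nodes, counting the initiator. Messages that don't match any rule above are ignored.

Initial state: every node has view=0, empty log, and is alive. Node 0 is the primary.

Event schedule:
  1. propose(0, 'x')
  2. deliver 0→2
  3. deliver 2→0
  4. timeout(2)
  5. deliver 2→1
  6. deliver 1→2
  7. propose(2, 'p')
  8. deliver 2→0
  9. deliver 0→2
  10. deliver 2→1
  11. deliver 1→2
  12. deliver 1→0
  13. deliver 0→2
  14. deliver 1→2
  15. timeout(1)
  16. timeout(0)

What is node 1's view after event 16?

2

e1 propose(0,'x'): ·
e2 deliver 0→2: 2[back,v=0,x]
e3 deliver 2→0: 0[prim,v=0,x]
e4 timeout(2): 2[back,v=1,x]
e5 deliver 2→1: 1[prim,v=1,-]
e6 deliver 1→2: ·
e7 propose(2,'p'): ·
e8 deliver 2→0: 0[back,v=1,x]
e9 deliver 0→2: ·
e10 deliver 2→1: ·
e11 deliver 1→2: ·
e12 deliver 1→0: ·
e13 deliver 0→2: ·
e14 deliver 1→2: ·
e15 timeout(1): 1[back,v=2,-]
e16 timeout(0): 0[back,v=2,x]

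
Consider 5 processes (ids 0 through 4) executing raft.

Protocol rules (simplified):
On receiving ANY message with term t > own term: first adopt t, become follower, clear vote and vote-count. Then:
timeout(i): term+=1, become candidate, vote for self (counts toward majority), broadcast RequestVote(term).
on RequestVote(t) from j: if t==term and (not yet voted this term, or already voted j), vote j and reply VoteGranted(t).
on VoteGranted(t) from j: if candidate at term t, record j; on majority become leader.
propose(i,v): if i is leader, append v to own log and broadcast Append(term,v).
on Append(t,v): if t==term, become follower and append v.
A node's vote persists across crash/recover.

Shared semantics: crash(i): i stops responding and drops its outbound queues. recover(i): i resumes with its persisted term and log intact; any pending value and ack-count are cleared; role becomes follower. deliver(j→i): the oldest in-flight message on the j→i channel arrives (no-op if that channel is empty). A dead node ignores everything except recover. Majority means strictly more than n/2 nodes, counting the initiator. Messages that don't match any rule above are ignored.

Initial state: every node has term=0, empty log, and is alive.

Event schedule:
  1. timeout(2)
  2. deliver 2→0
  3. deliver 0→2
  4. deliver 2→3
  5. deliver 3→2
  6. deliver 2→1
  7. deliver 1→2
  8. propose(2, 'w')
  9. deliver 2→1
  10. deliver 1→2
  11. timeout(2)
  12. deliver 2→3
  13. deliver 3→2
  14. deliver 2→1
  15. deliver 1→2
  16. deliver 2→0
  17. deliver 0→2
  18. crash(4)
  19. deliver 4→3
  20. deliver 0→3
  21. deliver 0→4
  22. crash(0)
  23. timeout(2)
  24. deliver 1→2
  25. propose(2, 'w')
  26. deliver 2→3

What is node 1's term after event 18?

2

after 1 — timeout(2): n2:cand/t1/[-]
after 2 — deliver 2→0: n0:foll/t1/[-]
after 3 — deliver 0→2: ·
after 4 — deliver 2→3: n3:foll/t1/[-]
after 5 — deliver 3→2: n2:lead/t1/[-]
after 6 — deliver 2→1: n1:foll/t1/[-]
after 7 — deliver 1→2: ·
after 8 — propose(2,'w'): n2:lead/t1/[w]
after 9 — deliver 2→1: n1:foll/t1/[w]
after 10 — deliver 1→2: ·
after 11 — timeout(2): n2:cand/t2/[w]
after 12 — deliver 2→3: n3:foll/t1/[w]
after 13 — deliver 3→2: ·
after 14 — deliver 2→1: n1:foll/t2/[w]
after 15 — deliver 1→2: ·
after 16 — deliver 2→0: n0:foll/t1/[w]
after 17 — deliver 0→2: ·
after 18 — crash(4): n4:✗foll/t0/[-]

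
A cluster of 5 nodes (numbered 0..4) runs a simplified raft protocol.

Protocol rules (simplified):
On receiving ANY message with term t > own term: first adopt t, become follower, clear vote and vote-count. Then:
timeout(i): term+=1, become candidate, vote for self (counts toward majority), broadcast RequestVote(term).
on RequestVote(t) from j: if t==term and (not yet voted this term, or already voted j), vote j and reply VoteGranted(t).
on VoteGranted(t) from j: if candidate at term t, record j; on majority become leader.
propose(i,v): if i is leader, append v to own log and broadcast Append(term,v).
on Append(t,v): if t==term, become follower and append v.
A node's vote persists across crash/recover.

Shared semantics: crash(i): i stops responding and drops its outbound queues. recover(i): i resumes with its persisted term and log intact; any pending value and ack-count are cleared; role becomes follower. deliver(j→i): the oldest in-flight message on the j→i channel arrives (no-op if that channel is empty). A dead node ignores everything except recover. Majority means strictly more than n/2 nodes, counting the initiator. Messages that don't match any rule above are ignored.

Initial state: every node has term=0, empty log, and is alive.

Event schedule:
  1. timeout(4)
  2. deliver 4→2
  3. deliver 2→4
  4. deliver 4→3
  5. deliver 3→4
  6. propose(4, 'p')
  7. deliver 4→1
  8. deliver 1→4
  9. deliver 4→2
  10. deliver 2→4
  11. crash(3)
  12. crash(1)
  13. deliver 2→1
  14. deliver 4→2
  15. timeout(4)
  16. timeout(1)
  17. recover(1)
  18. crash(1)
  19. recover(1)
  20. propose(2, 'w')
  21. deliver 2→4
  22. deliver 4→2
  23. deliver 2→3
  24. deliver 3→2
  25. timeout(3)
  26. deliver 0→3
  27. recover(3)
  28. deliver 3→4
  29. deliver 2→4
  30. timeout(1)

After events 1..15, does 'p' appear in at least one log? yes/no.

step 1 timeout(4): 4={cand,t=1,log=-}
step 2 deliver 4→2: 2={foll,t=1,log=-}
step 3 deliver 2→4: —
step 4 deliver 4→3: 3={foll,t=1,log=-}
step 5 deliver 3→4: 4={lead,t=1,log=-}
step 6 propose(4,'p'): 4={lead,t=1,log=p}
step 7 deliver 4→1: 1={foll,t=1,log=-}
step 8 deliver 1→4: —
step 9 deliver 4→2: 2={foll,t=1,log=p}
step 10 deliver 2→4: —
step 11 crash(3): 3={✗foll,t=1,log=-}
step 12 crash(1): 1={✗foll,t=1,log=-}
step 13 deliver 2→1: —
step 14 deliver 4→2: —
step 15 timeout(4): 4={cand,t=2,log=p}

yes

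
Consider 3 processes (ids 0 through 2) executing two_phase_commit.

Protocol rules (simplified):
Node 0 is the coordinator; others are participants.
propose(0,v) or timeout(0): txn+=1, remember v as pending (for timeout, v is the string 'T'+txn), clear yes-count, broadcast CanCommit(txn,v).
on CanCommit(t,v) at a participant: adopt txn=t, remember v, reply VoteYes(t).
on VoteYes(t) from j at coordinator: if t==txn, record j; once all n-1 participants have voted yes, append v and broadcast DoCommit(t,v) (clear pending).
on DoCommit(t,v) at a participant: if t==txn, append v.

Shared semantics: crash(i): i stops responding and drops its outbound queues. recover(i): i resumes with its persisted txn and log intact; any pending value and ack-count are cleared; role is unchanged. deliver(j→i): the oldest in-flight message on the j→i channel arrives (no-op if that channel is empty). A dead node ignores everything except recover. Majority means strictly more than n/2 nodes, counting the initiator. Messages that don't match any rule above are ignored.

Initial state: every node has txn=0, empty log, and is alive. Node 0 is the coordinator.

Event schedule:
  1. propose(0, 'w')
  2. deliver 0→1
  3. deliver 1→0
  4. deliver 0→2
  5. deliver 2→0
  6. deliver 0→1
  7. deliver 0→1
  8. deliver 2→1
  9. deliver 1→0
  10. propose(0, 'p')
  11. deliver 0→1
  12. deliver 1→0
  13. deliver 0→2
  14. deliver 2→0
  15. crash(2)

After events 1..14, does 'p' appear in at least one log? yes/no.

no

e1 propose(0,'w'): 0[coor,t=1,-]
e2 deliver 0→1: 1[part,t=1,-]
e3 deliver 1→0: ·
e4 deliver 0→2: 2[part,t=1,-]
e5 deliver 2→0: 0[coor,t=1,w]
e6 deliver 0→1: 1[part,t=1,w]
e7 deliver 0→1: ·
e8 deliver 2→1: ·
e9 deliver 1→0: ·
e10 propose(0,'p'): 0[coor,t=2,w]
e11 deliver 0→1: 1[part,t=2,w]
e12 deliver 1→0: ·
e13 deliver 0→2: 2[part,t=1,w]
e14 deliver 2→0: ·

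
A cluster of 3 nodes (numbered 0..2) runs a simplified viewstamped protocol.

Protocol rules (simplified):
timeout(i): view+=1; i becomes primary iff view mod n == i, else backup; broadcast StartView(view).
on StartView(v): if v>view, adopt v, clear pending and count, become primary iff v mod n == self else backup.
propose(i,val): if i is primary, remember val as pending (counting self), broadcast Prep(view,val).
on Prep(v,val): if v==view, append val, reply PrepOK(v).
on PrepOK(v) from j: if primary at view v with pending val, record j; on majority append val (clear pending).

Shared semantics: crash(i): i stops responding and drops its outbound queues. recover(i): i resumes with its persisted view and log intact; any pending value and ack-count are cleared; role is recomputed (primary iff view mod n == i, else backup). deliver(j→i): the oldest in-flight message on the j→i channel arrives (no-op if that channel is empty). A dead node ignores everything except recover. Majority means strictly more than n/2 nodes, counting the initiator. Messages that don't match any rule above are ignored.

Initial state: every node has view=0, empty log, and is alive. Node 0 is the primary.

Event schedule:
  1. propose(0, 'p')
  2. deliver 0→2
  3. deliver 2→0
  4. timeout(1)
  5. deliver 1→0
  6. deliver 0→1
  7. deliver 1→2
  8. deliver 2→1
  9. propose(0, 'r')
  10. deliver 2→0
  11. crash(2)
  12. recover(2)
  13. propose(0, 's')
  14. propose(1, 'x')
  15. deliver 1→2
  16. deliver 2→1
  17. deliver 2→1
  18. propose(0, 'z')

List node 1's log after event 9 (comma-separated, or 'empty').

e1 propose(0,'p'): ·
e2 deliver 0→2: 2[back,v=0,p]
e3 deliver 2→0: 0[prim,v=0,p]
e4 timeout(1): 1[prim,v=1,-]
e5 deliver 1→0: 0[back,v=1,p]
e6 deliver 0→1: ·
e7 deliver 1→2: 2[back,v=1,p]
e8 deliver 2→1: ·
e9 propose(0,'r'): ·

empty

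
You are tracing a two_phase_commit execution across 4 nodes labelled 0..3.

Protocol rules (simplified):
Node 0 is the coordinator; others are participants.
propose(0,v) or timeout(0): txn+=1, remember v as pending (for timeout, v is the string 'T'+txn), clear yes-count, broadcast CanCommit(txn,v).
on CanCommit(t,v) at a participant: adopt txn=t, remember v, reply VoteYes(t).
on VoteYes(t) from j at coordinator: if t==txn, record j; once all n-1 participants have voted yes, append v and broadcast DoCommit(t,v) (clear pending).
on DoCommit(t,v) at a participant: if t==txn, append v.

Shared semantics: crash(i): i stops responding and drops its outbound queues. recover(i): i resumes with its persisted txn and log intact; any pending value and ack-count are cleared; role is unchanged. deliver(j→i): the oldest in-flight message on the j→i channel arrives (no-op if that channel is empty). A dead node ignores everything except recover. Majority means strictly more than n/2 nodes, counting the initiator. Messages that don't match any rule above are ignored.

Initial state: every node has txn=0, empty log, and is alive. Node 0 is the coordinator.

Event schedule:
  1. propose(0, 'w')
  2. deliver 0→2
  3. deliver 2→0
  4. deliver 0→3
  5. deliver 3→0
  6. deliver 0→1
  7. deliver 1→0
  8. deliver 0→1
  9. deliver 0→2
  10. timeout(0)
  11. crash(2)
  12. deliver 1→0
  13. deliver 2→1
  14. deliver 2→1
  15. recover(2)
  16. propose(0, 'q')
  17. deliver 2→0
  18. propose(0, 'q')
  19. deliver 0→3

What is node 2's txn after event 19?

1. propose(0,'w'):  <0:coor t1 ->
2. deliver 0→2:  <2:part t1 ->
3. deliver 2→0:  nop
4. deliver 0→3:  <3:part t1 ->
5. deliver 3→0:  nop
6. deliver 0→1:  <1:part t1 ->
7. deliver 1→0:  <0:coor t1 w>
8. deliver 0→1:  <1:part t1 w>
9. deliver 0→2:  <2:part t1 w>
10. timeout(0):  <0:coor t2 w>
11. crash(2):  <2:✗part t1 w>
12. deliver 1→0:  nop
13. deliver 2→1:  nop
14. deliver 2→1:  nop
15. recover(2):  <2:part t1 w>
16. propose(0,'q'):  <0:coor t3 w>
17. deliver 2→0:  nop
18. propose(0,'q'):  <0:coor t4 w>
19. deliver 0→3:  <3:part t1 w>

1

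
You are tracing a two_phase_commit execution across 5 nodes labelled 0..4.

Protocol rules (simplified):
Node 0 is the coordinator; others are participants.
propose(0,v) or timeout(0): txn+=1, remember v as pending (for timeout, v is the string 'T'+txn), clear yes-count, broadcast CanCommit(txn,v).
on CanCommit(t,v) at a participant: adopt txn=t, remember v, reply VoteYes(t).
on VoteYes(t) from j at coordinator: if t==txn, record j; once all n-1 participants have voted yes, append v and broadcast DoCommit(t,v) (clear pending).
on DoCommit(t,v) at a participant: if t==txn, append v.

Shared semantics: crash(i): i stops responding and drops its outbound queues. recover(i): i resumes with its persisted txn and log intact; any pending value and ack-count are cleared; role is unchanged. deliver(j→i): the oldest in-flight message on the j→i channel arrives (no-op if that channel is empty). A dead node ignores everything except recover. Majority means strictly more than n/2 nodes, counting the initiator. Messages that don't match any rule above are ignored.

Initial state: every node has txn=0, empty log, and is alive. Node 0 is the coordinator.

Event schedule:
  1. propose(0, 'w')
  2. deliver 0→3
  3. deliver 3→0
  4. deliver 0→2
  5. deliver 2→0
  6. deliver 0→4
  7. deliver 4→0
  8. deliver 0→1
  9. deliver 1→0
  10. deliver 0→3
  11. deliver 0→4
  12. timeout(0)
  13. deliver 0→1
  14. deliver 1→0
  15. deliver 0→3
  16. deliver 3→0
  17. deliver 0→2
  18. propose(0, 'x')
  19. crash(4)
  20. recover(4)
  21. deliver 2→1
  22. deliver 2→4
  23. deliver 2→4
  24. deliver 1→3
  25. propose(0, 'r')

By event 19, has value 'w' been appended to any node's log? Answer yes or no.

yes

e1 propose(0,'w'): 0[coor,t=1,-]
e2 deliver 0→3: 3[part,t=1,-]
e3 deliver 3→0: ·
e4 deliver 0→2: 2[part,t=1,-]
e5 deliver 2→0: ·
e6 deliver 0→4: 4[part,t=1,-]
e7 deliver 4→0: ·
e8 deliver 0→1: 1[part,t=1,-]
e9 deliver 1→0: 0[coor,t=1,w]
e10 deliver 0→3: 3[part,t=1,w]
e11 deliver 0→4: 4[part,t=1,w]
e12 timeout(0): 0[coor,t=2,w]
e13 deliver 0→1: 1[part,t=1,w]
e14 deliver 1→0: ·
e15 deliver 0→3: 3[part,t=2,w]
e16 deliver 3→0: ·
e17 deliver 0→2: 2[part,t=1,w]
e18 propose(0,'x'): 0[coor,t=3,w]
e19 crash(4): 4[✗part,t=1,w]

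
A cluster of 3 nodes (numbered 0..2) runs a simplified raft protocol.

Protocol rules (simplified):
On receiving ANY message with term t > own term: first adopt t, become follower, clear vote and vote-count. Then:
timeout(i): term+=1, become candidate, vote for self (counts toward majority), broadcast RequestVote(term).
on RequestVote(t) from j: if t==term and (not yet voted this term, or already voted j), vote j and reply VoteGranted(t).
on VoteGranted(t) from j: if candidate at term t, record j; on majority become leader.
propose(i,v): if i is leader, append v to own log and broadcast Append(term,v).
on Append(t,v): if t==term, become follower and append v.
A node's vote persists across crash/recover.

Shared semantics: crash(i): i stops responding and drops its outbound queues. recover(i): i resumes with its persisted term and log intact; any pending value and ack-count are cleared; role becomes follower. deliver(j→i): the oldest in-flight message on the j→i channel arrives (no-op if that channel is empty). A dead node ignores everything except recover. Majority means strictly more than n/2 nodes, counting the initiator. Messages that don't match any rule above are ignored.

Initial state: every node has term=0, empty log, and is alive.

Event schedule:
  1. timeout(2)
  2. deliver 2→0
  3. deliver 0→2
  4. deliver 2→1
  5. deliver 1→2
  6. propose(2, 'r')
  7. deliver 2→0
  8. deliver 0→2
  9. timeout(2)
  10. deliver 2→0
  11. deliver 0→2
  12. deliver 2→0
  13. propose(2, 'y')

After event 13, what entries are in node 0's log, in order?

r

[1] timeout(2) → N2(cand t1 [-])
[2] deliver 2→0 → N0(foll t1 [-])
[3] deliver 0→2 → N2(lead t1 [-])
[4] deliver 2→1 → N1(foll t1 [-])
[5] deliver 1→2 → ∅
[6] propose(2,'r') → N2(lead t1 [r])
[7] deliver 2→0 → N0(foll t1 [r])
[8] deliver 0→2 → ∅
[9] timeout(2) → N2(cand t2 [r])
[10] deliver 2→0 → N0(foll t2 [r])
[11] deliver 0→2 → N2(lead t2 [r])
[12] deliver 2→0 → ∅
[13] propose(2,'y') → N2(lead t2 [r,y])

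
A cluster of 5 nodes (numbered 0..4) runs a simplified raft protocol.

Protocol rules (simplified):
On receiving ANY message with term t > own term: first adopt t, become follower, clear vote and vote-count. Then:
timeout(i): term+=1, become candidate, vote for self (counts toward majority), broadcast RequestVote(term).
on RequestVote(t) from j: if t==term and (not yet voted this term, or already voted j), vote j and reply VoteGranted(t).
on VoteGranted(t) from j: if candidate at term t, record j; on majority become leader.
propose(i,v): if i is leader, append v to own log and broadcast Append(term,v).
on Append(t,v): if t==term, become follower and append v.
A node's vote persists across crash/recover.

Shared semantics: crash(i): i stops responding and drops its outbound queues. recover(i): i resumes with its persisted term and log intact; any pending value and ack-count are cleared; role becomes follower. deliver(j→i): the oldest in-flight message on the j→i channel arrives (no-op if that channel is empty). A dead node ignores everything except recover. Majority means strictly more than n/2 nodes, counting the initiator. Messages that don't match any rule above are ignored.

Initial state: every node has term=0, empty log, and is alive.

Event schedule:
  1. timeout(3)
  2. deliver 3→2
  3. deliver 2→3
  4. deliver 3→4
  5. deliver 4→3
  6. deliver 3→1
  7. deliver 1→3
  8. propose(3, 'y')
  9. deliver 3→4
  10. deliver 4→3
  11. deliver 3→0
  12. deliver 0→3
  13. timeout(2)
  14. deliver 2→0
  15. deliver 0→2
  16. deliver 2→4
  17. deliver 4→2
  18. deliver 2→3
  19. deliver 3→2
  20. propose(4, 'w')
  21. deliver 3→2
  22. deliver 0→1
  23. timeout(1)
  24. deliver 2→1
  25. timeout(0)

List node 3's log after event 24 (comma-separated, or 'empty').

y

after 1 — timeout(3): n3:cand/t1/[-]
after 2 — deliver 3→2: n2:foll/t1/[-]
after 3 — deliver 2→3: ·
after 4 — deliver 3→4: n4:foll/t1/[-]
after 5 — deliver 4→3: n3:lead/t1/[-]
after 6 — deliver 3→1: n1:foll/t1/[-]
after 7 — deliver 1→3: ·
after 8 — propose(3,'y'): n3:lead/t1/[y]
after 9 — deliver 3→4: n4:foll/t1/[y]
after 10 — deliver 4→3: ·
after 11 — deliver 3→0: n0:foll/t1/[-]
after 12 — deliver 0→3: ·
after 13 — timeout(2): n2:cand/t2/[-]
after 14 — deliver 2→0: n0:foll/t2/[-]
after 15 — deliver 0→2: ·
after 16 — deliver 2→4: n4:foll/t2/[y]
after 17 — deliver 4→2: n2:lead/t2/[-]
after 18 — deliver 2→3: n3:foll/t2/[y]
after 19 — deliver 3→2: ·
after 20 — propose(4,'w'): ·
after 21 — deliver 3→2: ·
after 22 — deliver 0→1: ·
after 23 — timeout(1): n1:cand/t2/[-]
after 24 — deliver 2→1: ·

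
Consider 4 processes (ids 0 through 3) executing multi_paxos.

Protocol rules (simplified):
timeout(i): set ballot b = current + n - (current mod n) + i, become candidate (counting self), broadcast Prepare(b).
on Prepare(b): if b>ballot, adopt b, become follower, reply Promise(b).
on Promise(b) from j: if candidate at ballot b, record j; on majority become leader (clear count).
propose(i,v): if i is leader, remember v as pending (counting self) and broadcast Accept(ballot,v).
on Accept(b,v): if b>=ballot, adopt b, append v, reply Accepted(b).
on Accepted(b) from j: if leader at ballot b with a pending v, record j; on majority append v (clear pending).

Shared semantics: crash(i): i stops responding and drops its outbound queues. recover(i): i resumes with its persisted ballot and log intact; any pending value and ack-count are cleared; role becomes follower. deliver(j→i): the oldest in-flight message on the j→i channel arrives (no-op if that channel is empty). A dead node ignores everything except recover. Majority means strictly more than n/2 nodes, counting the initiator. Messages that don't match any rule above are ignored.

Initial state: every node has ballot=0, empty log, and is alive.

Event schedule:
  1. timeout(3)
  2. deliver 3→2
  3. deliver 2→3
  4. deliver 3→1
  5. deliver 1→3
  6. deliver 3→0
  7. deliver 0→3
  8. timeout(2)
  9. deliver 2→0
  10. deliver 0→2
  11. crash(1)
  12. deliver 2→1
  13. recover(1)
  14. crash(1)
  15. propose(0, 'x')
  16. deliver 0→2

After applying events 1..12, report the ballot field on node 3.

7

e1 timeout(3): 3[cand,b=7,-]
e2 deliver 3→2: 2[foll,b=7,-]
e3 deliver 2→3: ·
e4 deliver 3→1: 1[foll,b=7,-]
e5 deliver 1→3: 3[lead,b=7,-]
e6 deliver 3→0: 0[foll,b=7,-]
e7 deliver 0→3: ·
e8 timeout(2): 2[cand,b=10,-]
e9 deliver 2→0: 0[foll,b=10,-]
e10 deliver 0→2: ·
e11 crash(1): 1[✗foll,b=7,-]
e12 deliver 2→1: ·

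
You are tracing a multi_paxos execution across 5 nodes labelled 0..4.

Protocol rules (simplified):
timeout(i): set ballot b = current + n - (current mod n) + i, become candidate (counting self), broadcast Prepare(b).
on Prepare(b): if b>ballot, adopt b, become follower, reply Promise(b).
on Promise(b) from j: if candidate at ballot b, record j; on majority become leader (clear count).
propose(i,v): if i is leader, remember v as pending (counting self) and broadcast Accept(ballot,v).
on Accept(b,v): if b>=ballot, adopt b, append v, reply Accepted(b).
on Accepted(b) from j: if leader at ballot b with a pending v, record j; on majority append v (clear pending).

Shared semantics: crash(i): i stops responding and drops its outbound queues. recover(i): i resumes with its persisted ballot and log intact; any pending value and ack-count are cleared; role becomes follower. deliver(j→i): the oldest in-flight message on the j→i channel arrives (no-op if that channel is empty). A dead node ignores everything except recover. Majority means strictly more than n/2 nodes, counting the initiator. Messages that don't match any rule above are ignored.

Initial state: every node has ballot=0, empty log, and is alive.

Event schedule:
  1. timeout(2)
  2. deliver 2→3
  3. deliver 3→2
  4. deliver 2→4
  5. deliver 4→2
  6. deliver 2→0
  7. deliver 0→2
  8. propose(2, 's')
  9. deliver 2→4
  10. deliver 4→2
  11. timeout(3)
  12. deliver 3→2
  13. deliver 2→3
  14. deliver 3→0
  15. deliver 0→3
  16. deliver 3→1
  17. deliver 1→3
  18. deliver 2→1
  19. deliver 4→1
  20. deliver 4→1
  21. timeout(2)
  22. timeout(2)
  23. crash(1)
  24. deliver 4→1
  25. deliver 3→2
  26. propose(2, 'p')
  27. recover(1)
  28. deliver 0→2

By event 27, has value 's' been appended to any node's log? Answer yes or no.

yes

step 1 timeout(2): 2={cand,b=7,log=-}
step 2 deliver 2→3: 3={foll,b=7,log=-}
step 3 deliver 3→2: —
step 4 deliver 2→4: 4={foll,b=7,log=-}
step 5 deliver 4→2: 2={lead,b=7,log=-}
step 6 deliver 2→0: 0={foll,b=7,log=-}
step 7 deliver 0→2: —
step 8 propose(2,'s'): —
step 9 deliver 2→4: 4={foll,b=7,log=s}
step 10 deliver 4→2: —
step 11 timeout(3): 3={cand,b=13,log=-}
step 12 deliver 3→2: 2={foll,b=13,log=-}
step 13 deliver 2→3: —
step 14 deliver 3→0: 0={foll,b=13,log=-}
step 15 deliver 0→3: —
step 16 deliver 3→1: 1={foll,b=13,log=-}
step 17 deliver 1→3: 3={lead,b=13,log=-}
step 18 deliver 2→1: —
step 19 deliver 4→1: —
step 20 deliver 4→1: —
step 21 timeout(2): 2={cand,b=17,log=-}
step 22 timeout(2): 2={cand,b=22,log=-}
step 23 crash(1): 1={✗foll,b=13,log=-}
step 24 deliver 4→1: —
step 25 deliver 3→2: —
step 26 propose(2,'p'): —
step 27 recover(1): 1={foll,b=13,log=-}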